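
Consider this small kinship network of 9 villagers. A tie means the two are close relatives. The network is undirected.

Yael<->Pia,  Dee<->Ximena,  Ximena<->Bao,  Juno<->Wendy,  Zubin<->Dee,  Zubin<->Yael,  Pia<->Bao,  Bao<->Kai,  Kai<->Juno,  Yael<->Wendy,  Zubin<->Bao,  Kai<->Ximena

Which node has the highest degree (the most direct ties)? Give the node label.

Bao

Degrees — Bao:4, Dee:2, Juno:2, Kai:3, Pia:2, Wendy:2, Ximena:3, Yael:3, Zubin:3.
The maximum is 4, attained only by Bao.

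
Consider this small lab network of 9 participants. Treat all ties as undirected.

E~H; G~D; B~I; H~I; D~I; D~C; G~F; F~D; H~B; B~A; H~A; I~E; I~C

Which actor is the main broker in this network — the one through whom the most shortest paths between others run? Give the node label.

Unnormalized betweenness of each node: A:0, B:5/2, C:0, D:12, E:0, F:0, G:0, H:4, I:33/2.
I has the largest value, 33/2, making it the main broker — the node through which the most shortest paths run.

I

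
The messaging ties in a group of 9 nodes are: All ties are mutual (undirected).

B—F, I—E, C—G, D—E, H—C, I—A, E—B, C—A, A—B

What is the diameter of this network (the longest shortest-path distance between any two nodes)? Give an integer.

5

Eccentricity of each node (its greatest distance to any other): A:3, B:3, C:4, D:5, E:4, F:4, G:5, H:5, I:3.
The maximum eccentricity is 5, realized for instance by the pair H–D via H – C – A – B – E – D. So the diameter is 5.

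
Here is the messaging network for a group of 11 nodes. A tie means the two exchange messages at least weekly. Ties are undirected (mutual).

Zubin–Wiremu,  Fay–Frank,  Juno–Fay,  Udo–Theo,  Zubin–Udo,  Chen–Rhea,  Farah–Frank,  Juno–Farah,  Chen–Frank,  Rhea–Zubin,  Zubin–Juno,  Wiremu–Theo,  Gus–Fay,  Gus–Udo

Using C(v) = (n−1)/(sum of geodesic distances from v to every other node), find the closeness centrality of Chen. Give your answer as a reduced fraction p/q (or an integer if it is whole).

Distances from Chen: Farah:2, Fay:2, Frank:1, Gus:3, Juno:3, Rhea:1, Theo:4, Udo:3, Wiremu:3, Zubin:2. Sum = 24.
n = 11, so closeness = 10/24 = 5/12.

5/12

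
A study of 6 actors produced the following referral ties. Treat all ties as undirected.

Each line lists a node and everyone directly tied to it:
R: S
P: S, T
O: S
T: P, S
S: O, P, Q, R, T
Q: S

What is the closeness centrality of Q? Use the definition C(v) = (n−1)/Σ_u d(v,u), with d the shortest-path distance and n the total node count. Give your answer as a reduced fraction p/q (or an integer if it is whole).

5/9

Distances from Q: O:2, P:2, R:2, S:1, T:2. Sum = 9.
n = 6, so closeness = 5/9.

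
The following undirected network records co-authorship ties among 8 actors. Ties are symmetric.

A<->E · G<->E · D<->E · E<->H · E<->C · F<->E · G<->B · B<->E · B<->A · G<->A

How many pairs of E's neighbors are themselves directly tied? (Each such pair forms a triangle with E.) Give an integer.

E's neighbors: A, B, C, D, F, G, and H.
Neighbor pairs that are themselves tied: E–A–B; E–A–G; E–B–G. Each forms one triangle with E, for 3 in total.

3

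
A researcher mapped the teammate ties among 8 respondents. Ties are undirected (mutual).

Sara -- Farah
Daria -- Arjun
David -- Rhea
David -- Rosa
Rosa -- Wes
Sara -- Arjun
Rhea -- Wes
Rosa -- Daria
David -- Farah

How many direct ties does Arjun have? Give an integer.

2

Arjun is directly tied to Daria and Sara. That is 2 neighbors, so the degree of Arjun is 2.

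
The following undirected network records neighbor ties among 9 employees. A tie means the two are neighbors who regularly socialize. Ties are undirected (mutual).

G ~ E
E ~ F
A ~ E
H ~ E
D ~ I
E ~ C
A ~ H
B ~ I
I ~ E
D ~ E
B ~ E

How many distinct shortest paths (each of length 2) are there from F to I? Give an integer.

The shortest distance is 2, and the only length-2 path is F–E–I. So there is exactly 1 shortest path.

1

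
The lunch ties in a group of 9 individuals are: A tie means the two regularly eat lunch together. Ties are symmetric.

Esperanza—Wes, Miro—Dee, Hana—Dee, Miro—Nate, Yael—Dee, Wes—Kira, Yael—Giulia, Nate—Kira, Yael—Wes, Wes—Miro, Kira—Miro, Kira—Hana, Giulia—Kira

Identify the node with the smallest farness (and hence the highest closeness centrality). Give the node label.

Kira

Farness (sum of distances to all others) for each node — Dee:14, Esperanza:19, Giulia:15, Hana:15, Kira:11, Miro:12, Nate:16, Wes:12, Yael:14.
The smallest farness is 11, for Kira, so Kira has the highest closeness.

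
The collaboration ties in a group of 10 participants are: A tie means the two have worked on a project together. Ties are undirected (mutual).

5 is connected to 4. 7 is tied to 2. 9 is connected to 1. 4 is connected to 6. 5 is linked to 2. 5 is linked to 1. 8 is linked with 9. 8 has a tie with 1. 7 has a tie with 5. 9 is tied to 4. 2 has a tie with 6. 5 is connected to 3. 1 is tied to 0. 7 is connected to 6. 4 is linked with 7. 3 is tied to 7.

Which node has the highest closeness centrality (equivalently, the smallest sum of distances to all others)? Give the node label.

Farness (sum of distances to all others) for each node — 0:23, 1:15, 2:18, 3:19, 4:15, 5:13, 6:19, 7:15, 8:20, 9:17.
The smallest farness is 13, for 5, so 5 has the highest closeness.

5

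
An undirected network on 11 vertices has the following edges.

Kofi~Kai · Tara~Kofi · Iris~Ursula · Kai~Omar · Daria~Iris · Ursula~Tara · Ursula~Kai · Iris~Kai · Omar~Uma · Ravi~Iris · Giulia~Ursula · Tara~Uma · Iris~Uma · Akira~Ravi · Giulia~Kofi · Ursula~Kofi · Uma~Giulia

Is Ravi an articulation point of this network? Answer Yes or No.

Removing Ravi leaves {Daria, Giulia, Iris, Kai, Kofi, Omar, Tara, Uma, and Ursula} with no path to {Akira}, so the network splits into 2 components. Ravi is a cut vertex.

Yes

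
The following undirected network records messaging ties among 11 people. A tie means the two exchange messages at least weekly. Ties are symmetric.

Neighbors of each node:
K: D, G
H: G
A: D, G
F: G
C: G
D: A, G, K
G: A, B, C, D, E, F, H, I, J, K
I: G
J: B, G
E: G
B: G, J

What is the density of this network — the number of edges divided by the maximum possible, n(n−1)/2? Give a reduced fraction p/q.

13/55

There are 13 edges and 11 nodes, so the maximum possible is C(11,2) = 55.
Density = 13/55.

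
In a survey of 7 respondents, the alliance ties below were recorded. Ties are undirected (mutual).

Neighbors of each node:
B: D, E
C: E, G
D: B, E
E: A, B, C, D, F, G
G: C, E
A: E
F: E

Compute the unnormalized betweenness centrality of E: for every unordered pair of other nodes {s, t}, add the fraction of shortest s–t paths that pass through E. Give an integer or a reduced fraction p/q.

Pairs whose geodesics pass through E — C–D: 1; C–F: 1; C–B: 1; C–A: 1; D–G: 1; D–F: 1; D–A: 1; G–F: 1; G–B: 1; G–A: 1; F–B: 1; F–A: 1; B–A: 1.
All other pairs contribute 0.
Summing the contributions gives betweenness(E) = 13.

13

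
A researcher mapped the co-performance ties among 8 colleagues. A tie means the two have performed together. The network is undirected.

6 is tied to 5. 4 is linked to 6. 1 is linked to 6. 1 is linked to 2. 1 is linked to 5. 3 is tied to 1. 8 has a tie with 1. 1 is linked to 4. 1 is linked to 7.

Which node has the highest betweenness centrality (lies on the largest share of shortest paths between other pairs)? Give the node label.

Unnormalized betweenness of each node: 1:37/2, 2:0, 3:0, 4:0, 5:0, 6:1/2, 7:0, 8:0.
1 has the largest value, 37/2, making it the main broker — the node through which the most shortest paths run.

1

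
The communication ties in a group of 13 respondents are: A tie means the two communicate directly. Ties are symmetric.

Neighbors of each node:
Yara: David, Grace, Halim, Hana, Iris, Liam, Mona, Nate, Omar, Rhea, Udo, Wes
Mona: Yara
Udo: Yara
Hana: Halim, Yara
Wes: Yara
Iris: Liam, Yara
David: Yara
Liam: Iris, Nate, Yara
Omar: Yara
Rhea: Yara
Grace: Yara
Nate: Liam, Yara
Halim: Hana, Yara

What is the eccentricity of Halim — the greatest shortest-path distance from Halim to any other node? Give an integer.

Distances from Halim: David:2, Grace:2, Hana:1, Iris:2, Liam:2, Mona:2, Nate:2, Omar:2, Rhea:2, Udo:2, Wes:2, Yara:1.
The largest is 2 (to Wes, Grace, Omar, Iris, Liam, Udo, Nate, David, Mona, and Rhea), so the eccentricity of Halim is 2.

2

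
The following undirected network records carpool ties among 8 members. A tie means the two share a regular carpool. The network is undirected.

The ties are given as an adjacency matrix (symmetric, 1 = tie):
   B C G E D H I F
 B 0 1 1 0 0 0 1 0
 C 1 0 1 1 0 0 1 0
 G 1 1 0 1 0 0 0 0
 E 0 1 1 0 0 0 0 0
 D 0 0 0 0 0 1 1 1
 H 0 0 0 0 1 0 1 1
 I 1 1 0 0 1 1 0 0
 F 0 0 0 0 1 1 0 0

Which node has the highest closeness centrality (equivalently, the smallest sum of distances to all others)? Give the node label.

Farness (sum of distances to all others) for each node — B:12, C:11, D:13, E:16, F:18, G:15, H:13, I:10.
The smallest farness is 10, for I, so I has the highest closeness.

I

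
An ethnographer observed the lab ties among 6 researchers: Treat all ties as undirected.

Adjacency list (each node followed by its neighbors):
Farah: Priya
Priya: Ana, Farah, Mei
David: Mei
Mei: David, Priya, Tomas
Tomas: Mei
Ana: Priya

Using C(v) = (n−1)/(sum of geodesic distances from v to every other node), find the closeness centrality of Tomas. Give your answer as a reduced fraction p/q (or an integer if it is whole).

Distances from Tomas: Ana:3, David:2, Farah:3, Mei:1, Priya:2. Sum = 11.
n = 6, so closeness = 5/11.

5/11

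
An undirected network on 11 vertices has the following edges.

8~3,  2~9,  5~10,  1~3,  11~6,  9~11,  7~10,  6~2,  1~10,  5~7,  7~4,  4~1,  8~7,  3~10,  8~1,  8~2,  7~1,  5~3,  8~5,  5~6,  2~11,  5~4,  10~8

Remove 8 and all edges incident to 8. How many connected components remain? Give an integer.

1

8's neighbors (1, 2, 3, 5, 7, and 10) remain reachable from one another through other ties, so the rest of the network stays in one piece.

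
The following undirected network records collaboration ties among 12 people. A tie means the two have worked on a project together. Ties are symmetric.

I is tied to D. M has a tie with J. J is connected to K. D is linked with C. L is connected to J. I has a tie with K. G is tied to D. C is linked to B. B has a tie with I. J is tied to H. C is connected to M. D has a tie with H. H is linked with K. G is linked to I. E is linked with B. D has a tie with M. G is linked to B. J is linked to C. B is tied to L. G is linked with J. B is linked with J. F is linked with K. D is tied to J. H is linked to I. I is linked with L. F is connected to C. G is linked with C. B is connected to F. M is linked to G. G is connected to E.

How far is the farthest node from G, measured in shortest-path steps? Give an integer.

2

Distances from G: B:1, C:1, D:1, E:1, F:2, H:2, I:1, J:1, K:2, L:2, M:1.
The largest is 2 (to H, F, L, and K), so the eccentricity of G is 2.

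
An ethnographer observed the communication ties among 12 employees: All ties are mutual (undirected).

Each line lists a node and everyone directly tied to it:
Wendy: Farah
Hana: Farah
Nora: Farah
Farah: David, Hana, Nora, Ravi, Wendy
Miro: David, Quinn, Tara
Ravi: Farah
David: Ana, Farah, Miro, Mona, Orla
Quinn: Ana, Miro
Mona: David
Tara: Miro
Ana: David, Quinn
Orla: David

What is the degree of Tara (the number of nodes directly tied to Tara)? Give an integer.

Tara is directly tied to Miro. That is 1 neighbor, so the degree of Tara is 1.

1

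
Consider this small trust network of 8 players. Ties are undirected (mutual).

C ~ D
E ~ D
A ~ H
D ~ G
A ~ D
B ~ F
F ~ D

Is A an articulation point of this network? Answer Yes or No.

Yes

Removing A leaves {B, C, D, E, F, and G} with no path to {H}, so the network splits into 2 components. A is a cut vertex.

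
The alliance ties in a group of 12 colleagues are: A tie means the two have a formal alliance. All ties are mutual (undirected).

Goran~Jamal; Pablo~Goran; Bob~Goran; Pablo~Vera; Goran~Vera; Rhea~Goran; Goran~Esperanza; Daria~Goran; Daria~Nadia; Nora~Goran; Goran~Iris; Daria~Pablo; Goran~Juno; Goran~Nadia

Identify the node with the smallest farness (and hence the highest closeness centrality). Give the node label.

Farness (sum of distances to all others) for each node — Bob:21, Daria:19, Esperanza:21, Goran:11, Iris:21, Jamal:21, Juno:21, Nadia:20, Nora:21, Pablo:19, Rhea:21, Vera:20.
The smallest farness is 11, for Goran, so Goran has the highest closeness.

Goran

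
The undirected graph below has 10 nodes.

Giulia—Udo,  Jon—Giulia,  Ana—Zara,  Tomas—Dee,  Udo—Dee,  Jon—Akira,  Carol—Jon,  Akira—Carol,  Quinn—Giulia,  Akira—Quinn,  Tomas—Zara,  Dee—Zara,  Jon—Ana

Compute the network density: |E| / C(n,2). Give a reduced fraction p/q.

13/45

There are 13 edges and 10 nodes, so the maximum possible is C(10,2) = 45.
Density = 13/45.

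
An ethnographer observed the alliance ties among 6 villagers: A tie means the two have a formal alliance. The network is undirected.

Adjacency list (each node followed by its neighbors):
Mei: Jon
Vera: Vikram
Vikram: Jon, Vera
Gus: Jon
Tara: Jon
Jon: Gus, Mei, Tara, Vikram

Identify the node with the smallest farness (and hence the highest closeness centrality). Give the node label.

Jon

Farness (sum of distances to all others) for each node — Gus:10, Jon:6, Mei:10, Tara:10, Vera:12, Vikram:8.
The smallest farness is 6, for Jon, so Jon has the highest closeness.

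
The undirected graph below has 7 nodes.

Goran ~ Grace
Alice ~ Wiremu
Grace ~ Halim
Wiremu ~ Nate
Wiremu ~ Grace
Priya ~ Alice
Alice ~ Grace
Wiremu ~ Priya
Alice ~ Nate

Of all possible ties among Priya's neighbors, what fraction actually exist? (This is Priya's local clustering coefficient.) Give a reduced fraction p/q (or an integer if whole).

1

Priya's neighbors: Alice and Wiremu (k = 2).
Possible neighbor pairs: C(2,2) = 1. Edges among them: Alice–Wiremu → e = 1.
Clustering(Priya) = 1/1.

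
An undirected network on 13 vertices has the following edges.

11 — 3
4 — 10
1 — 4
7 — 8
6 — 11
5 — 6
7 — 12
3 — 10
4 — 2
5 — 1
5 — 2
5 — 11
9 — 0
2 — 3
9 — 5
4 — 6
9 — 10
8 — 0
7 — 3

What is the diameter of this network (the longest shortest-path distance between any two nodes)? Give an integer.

5

Eccentricity of each node (its greatest distance to any other): 0:3, 1:5, 2:3, 3:3, 4:4, 5:4, 6:4, 7:4, 8:4, 9:4, 10:3, 11:3, 12:5.
The maximum eccentricity is 5, realized for instance by the pair 1–12 via 1 – 5 – 2 – 3 – 7 – 12. So the diameter is 5.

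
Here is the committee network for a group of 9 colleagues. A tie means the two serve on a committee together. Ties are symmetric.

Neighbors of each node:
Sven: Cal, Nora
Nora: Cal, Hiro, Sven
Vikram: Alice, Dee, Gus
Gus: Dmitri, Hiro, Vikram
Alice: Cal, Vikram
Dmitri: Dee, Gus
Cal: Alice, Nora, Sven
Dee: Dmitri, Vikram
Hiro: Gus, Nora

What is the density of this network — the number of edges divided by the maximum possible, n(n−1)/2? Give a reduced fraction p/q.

There are 11 edges and 9 nodes, so the maximum possible is C(9,2) = 36.
Density = 11/36.

11/36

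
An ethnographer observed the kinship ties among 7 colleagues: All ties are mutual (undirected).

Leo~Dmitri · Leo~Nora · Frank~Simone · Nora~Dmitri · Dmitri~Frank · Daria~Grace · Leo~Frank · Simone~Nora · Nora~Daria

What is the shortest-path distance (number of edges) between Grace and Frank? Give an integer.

4

One shortest route is Grace – Daria – Nora – Simone – Frank, which uses 4 edges, and at distance 3 from Grace we only reach {Dmitri, Leo, Simone}, which does not include Frank. So d(Grace,Frank) = 4.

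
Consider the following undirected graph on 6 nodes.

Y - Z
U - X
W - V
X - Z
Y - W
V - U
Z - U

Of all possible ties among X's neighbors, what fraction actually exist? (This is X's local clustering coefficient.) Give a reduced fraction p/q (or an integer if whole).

1

X's neighbors: U and Z (k = 2).
Possible neighbor pairs: C(2,2) = 1. Edges among them: U–Z → e = 1.
Clustering(X) = 1/1.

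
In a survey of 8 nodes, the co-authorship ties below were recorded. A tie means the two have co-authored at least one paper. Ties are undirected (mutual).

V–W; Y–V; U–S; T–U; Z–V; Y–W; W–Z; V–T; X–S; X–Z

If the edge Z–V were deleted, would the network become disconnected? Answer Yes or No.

No

Even without that edge, Z still reaches V via Z – W – V, so the network stays connected. Not a bridge.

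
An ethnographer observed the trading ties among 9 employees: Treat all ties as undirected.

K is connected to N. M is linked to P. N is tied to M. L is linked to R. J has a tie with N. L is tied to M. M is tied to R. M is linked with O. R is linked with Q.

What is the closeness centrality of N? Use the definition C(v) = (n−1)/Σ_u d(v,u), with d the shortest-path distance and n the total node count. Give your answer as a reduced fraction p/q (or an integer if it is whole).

4/7

Distances from N: J:1, K:1, L:2, M:1, O:2, P:2, Q:3, R:2. Sum = 14.
n = 9, so closeness = 8/14 = 4/7.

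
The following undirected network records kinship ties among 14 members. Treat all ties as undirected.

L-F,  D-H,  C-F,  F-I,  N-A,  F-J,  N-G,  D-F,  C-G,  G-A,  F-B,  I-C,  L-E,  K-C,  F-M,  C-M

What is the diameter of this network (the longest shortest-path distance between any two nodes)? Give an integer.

5

Eccentricity of each node (its greatest distance to any other): A:5, B:4, C:3, D:4, E:5, F:3, G:4, H:5, I:3, J:4, K:4, L:4, M:3, N:5.
The maximum eccentricity is 5, realized for instance by the pair N–E via N – G – C – F – L – E. So the diameter is 5.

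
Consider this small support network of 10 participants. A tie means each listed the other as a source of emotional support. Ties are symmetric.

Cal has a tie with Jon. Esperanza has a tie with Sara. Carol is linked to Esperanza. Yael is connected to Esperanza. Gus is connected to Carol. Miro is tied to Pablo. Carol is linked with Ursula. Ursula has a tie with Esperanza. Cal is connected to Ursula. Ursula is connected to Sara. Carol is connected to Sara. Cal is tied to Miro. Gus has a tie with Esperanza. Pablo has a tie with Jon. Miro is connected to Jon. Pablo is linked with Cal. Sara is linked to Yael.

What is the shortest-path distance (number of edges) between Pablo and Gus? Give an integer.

One shortest route is Pablo – Cal – Ursula – Carol – Gus, which uses 4 edges, and at distance 3 from Pablo we only reach {Carol, Esperanza, Sara}, which does not include Gus. So d(Pablo,Gus) = 4.

4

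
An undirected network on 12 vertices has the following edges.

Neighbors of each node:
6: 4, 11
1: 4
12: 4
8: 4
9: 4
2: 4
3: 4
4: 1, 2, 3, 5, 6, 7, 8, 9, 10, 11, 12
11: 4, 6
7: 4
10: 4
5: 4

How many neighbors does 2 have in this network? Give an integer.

1

2 is directly tied to 4. That is 1 neighbor, so the degree of 2 is 1.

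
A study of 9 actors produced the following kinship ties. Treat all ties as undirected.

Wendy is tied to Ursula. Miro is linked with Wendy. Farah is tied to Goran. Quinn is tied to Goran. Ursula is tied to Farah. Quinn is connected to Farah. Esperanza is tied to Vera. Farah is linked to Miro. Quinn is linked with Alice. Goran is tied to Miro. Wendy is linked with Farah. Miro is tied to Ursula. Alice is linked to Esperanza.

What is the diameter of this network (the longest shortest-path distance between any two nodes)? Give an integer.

5

Eccentricity of each node (its greatest distance to any other): Alice:3, Esperanza:4, Farah:4, Goran:4, Miro:5, Quinn:3, Ursula:5, Vera:5, Wendy:5.
The maximum eccentricity is 5, realized for instance by the pair Vera–Miro via Vera – Esperanza – Alice – Quinn – Farah – Miro. So the diameter is 5.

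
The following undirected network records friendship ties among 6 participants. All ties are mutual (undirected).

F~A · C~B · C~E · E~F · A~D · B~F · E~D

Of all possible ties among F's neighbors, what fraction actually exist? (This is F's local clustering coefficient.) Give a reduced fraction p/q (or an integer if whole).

0

F's neighbors: A, B, and E (k = 3).
Possible neighbor pairs: C(3,2) = 3. Edges among them: none → e = 0.
Clustering(F) = 0/3 = 0.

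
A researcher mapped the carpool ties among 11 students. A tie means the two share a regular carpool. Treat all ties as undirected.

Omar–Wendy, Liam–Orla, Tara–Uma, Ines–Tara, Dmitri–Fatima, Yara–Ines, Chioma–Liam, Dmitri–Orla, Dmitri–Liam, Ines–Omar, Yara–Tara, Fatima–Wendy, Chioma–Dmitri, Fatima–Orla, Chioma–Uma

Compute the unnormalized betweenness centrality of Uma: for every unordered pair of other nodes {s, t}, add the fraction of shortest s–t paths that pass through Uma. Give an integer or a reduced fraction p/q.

67/6

Pairs whose geodesics pass through Uma — Omar–Chioma: 1/2; Ines–Chioma: 1; Ines–Liam: 1; Ines–Dmitri: 1/2; Yara–Chioma: 1; Yara–Liam: 1; Yara–Dmitri: 1; Yara–Orla: 2/3; Tara–Chioma: 1; Tara–Liam: 1; Tara–Dmitri: 1; Tara–Orla: 2/2; Tara–Fatima: 1/2.
All other pairs contribute 0.
Summing the contributions gives betweenness(Uma) = 67/6.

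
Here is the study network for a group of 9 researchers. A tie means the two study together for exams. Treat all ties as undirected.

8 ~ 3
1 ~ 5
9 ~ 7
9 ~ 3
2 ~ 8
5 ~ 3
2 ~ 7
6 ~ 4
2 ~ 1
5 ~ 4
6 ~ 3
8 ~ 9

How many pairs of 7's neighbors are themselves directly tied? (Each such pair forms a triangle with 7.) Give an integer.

0

7's neighbors are 2 and 9, but none of them are tied to each other, so no triangle contains 7.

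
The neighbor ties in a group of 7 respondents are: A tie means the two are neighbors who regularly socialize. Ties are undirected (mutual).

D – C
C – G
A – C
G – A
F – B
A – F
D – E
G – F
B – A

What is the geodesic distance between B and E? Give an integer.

4

One shortest route is B – A – C – D – E, which uses 4 edges, and at distance 3 from B we only reach {D}, which does not include E. So d(B,E) = 4.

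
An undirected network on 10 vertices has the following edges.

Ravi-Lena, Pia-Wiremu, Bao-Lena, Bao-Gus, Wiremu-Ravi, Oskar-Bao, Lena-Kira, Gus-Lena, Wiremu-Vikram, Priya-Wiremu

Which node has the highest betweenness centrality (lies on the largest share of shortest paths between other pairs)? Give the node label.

Lena

Unnormalized betweenness of each node: Bao:8, Gus:0, Kira:0, Lena:23, Oskar:0, Pia:0, Priya:0, Ravi:20, Vikram:0, Wiremu:21.
Lena has the largest value, 23, making it the main broker — the node through which the most shortest paths run.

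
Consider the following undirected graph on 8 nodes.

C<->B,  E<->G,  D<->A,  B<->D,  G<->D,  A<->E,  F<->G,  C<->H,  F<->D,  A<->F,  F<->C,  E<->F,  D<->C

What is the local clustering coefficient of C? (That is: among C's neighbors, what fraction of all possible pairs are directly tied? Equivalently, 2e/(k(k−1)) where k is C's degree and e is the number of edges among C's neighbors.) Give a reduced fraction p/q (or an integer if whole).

1/3

C's neighbors: B, D, F, and H (k = 4).
Possible neighbor pairs: C(4,2) = 6. Edges among them: B–D, D–F → e = 2.
Clustering(C) = 2/6 = 1/3.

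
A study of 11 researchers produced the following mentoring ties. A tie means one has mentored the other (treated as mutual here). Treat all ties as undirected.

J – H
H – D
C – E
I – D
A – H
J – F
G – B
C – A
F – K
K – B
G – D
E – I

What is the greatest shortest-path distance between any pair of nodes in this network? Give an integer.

Eccentricity of each node (its greatest distance to any other): A:4, B:5, C:5, D:3, E:5, F:5, G:4, H:3, I:4, J:4, K:5.
The maximum eccentricity is 5, realized for instance by the pair F–E via F – J – H – A – C – E. So the diameter is 5.

5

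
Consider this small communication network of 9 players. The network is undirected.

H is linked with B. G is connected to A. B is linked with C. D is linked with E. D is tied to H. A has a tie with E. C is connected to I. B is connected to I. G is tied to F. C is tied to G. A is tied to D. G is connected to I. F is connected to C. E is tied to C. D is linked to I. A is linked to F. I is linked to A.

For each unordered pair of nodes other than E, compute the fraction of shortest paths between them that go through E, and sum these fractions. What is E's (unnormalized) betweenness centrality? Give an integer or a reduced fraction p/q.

Pairs whose geodesics pass through E — A–C: 1/4; C–D: 1/2.
All other pairs contribute 0.
Summing the contributions gives betweenness(E) = 3/4.

3/4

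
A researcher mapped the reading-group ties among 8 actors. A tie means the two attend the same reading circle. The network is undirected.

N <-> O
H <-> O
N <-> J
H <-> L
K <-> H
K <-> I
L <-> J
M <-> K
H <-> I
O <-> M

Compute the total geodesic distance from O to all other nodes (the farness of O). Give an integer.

Distances from O: H:1, I:2, J:2, K:2, L:2, M:1, N:1.
Sum = 1 + 2 + 2 + 2 + 2 + 1 + 1 = 11.

11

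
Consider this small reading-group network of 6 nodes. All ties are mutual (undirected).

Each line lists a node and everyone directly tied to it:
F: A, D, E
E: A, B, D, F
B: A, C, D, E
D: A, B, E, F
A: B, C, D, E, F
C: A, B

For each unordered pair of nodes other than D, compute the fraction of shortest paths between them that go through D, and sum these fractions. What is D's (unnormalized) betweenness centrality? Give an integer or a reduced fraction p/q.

1/3

Pairs whose geodesics pass through D — F–B: 1/3.
All other pairs contribute 0.
Summing the contributions gives betweenness(D) = 1/3.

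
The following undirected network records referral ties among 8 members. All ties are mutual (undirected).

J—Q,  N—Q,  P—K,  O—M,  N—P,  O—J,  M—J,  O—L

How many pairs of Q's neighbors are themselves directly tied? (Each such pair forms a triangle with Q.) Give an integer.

0

Q's neighbors are J and N, but none of them are tied to each other, so no triangle contains Q.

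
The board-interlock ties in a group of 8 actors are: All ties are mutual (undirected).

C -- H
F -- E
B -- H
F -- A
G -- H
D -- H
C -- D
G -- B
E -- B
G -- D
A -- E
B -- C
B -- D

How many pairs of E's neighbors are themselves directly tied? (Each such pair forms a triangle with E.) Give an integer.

1

E's neighbors: A, B, and F.
Neighbor pairs that are themselves tied: E–A–F. Each forms one triangle with E, for 1 in total.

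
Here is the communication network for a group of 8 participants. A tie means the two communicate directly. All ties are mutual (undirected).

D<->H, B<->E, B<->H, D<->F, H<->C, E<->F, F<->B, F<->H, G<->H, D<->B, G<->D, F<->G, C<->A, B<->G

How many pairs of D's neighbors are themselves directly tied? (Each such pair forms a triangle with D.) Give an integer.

D's neighbors: B, F, G, and H.
Neighbor pairs that are themselves tied: D–B–F; D–B–G; D–B–H; D–F–G; D–F–H; D–G–H. Each forms one triangle with D, for 6 in total.

6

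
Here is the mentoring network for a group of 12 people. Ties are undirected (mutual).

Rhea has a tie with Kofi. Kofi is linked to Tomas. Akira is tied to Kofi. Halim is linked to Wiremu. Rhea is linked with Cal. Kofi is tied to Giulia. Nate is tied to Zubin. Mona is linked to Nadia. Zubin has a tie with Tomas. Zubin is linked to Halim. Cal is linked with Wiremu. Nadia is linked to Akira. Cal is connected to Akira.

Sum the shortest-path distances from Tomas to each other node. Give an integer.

Distances from Tomas: Akira:2, Cal:3, Giulia:2, Halim:2, Kofi:1, Mona:4, Nadia:3, Nate:2, Rhea:2, Wiremu:3, Zubin:1.
Sum = 2 + 3 + 2 + 2 + 1 + 4 + 3 + 2 + 2 + 3 + 1 = 25.

25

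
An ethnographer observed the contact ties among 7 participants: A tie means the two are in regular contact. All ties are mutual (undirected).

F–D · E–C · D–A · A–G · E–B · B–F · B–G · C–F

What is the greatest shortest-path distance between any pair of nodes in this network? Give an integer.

Eccentricity of each node (its greatest distance to any other): A:3, B:2, C:3, D:3, E:3, F:2, G:3.
The maximum eccentricity is 3, realized for instance by the pair A–C via A – D – F – C. So the diameter is 3.

3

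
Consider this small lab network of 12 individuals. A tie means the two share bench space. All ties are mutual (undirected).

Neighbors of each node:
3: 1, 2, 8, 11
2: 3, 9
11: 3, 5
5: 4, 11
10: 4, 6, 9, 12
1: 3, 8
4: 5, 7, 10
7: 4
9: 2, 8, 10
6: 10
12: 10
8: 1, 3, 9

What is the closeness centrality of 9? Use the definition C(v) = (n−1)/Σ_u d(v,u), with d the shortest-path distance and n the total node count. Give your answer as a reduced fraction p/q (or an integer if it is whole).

Distances from 9: 1:2, 2:1, 3:2, 4:2, 5:3, 6:2, 7:3, 8:1, 10:1, 11:3, 12:2. Sum = 22.
n = 12, so closeness = 11/22 = 1/2.

1/2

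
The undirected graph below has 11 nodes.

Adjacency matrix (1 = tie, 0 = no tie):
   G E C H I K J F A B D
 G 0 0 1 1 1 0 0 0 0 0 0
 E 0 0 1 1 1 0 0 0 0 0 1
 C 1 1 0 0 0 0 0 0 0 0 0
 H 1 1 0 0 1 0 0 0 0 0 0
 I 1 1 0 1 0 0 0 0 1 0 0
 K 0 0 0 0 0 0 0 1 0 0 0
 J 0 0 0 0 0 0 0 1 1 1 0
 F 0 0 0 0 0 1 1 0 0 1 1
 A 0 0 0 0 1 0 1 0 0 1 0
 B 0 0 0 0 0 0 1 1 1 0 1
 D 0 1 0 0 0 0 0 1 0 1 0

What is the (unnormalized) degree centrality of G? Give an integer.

3

G is directly tied to C, H, and I. That is 3 neighbors, so the degree of G is 3.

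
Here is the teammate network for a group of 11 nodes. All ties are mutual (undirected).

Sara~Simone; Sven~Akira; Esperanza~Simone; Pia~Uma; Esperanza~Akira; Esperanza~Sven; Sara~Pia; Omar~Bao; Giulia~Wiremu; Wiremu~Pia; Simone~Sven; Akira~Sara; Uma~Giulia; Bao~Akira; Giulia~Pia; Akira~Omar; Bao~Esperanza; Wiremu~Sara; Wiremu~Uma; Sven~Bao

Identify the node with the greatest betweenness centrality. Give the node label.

Sara

Unnormalized betweenness of each node: Akira:83/5, Bao:7/5, Esperanza:37/30, Giulia:0, Omar:0, Pia:7, Sara:368/15, Simone:5, Sven:37/30, Uma:0, Wiremu:7.
Sara has the largest value, 368/15, making it the main broker — the node through which the most shortest paths run.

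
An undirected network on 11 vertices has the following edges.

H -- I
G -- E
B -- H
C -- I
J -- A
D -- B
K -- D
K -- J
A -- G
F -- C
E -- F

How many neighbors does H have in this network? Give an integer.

2

H is directly tied to B and I. That is 2 neighbors, so the degree of H is 2.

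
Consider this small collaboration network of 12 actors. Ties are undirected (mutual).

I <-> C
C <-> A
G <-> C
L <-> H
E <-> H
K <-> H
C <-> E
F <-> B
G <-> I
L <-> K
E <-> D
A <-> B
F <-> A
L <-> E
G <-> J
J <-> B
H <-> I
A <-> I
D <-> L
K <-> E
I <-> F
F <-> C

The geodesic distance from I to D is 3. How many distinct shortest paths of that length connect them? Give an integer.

The shortest distance is 3. The length-3 paths are: I–H–E–D; I–C–E–D; I–H–L–D.
That gives 3 distinct shortest paths.

3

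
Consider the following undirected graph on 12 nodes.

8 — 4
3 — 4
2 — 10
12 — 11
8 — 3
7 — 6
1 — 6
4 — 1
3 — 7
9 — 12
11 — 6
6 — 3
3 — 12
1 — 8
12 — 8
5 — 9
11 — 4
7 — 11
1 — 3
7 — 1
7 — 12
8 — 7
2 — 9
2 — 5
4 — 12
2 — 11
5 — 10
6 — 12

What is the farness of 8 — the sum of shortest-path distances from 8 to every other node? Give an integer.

Distances from 8: 1:1, 2:3, 3:1, 4:1, 5:3, 6:2, 7:1, 9:2, 10:4, 11:2, 12:1.
Sum = 1 + 3 + 1 + 1 + 3 + 2 + 1 + 2 + 4 + 2 + 1 = 21.

21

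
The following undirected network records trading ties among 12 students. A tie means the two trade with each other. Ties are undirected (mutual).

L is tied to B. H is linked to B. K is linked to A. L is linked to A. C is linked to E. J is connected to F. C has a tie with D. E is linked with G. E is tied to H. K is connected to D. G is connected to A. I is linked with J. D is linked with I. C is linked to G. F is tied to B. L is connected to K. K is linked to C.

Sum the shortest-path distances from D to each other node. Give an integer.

22

Distances from D: A:2, B:3, C:1, E:2, F:3, G:2, H:3, I:1, J:2, K:1, L:2.
Sum = 2 + 3 + 1 + 2 + 3 + 2 + 3 + 1 + 2 + 1 + 2 = 22.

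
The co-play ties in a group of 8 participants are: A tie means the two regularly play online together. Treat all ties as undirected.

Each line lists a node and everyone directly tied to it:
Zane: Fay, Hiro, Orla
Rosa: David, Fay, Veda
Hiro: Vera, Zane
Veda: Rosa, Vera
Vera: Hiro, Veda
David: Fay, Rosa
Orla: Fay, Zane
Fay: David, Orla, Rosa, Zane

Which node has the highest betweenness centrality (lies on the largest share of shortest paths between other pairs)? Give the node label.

Unnormalized betweenness of each node: David:0, Fay:7, Hiro:3, Orla:0, Rosa:5, Veda:3, Vera:2, Zane:5.
Fay has the largest value, 7, making it the main broker — the node through which the most shortest paths run.

Fay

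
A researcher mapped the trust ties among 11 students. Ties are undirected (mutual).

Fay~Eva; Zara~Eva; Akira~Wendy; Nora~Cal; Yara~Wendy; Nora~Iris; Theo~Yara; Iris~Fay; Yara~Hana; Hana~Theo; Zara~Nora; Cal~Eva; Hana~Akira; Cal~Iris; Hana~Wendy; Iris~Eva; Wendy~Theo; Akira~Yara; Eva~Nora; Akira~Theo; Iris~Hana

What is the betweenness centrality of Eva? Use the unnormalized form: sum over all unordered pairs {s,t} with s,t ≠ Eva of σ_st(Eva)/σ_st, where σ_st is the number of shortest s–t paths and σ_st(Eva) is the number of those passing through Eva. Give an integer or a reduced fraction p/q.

Pairs whose geodesics pass through Eva — Zara–Iris: 1/2; Zara–Cal: 1/2; Zara–Fay: 1; Zara–Wendy: 1/2; Zara–Theo: 1/2; Zara–Yara: 1/2; Zara–Akira: 1/2; Zara–Hana: 1/2; Nora–Fay: 1/2; Cal–Fay: 1/2.
All other pairs contribute 0.
Summing the contributions gives betweenness(Eva) = 11/2.

11/2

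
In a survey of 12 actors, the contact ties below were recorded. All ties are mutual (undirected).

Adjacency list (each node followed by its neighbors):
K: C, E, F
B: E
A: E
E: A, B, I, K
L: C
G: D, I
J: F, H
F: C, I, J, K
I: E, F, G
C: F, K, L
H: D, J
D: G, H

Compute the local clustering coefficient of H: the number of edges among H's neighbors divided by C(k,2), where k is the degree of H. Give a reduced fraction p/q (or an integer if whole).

H's neighbors: D and J (k = 2).
Possible neighbor pairs: C(2,2) = 1. Edges among them: none → e = 0.
Clustering(H) = 0/1.

0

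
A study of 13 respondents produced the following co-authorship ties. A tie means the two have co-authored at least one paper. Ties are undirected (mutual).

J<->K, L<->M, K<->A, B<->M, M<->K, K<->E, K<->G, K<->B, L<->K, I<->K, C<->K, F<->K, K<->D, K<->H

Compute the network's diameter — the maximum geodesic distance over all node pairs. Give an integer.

2

Eccentricity of each node (its greatest distance to any other): A:2, B:2, C:2, D:2, E:2, F:2, G:2, H:2, I:2, J:2, K:1, L:2, M:2.
The maximum eccentricity is 2, realized for instance by the pair C–M via C – K – M. So the diameter is 2.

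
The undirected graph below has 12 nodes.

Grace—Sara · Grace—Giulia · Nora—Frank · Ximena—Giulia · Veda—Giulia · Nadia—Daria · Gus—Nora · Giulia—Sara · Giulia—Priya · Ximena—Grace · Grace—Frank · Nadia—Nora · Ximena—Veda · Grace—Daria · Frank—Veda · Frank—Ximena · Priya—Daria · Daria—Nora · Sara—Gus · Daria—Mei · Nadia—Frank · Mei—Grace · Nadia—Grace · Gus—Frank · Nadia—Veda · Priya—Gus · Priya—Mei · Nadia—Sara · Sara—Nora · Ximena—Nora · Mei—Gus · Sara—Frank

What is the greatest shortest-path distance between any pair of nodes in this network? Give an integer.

3

Eccentricity of each node (its greatest distance to any other): Daria:2, Frank:2, Giulia:2, Grace:2, Gus:2, Mei:3, Nadia:2, Nora:2, Priya:2, Sara:2, Veda:3, Ximena:2.
The maximum eccentricity is 3, realized for instance by the pair Veda–Mei via Veda – Nadia – Daria – Mei. So the diameter is 3.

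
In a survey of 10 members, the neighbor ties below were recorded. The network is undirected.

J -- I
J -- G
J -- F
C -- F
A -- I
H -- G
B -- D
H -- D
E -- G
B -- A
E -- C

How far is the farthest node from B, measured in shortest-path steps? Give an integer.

5

Distances from B: A:1, C:5, D:1, E:4, F:4, G:3, H:2, I:2, J:3.
The largest is 5 (to C), so the eccentricity of B is 5.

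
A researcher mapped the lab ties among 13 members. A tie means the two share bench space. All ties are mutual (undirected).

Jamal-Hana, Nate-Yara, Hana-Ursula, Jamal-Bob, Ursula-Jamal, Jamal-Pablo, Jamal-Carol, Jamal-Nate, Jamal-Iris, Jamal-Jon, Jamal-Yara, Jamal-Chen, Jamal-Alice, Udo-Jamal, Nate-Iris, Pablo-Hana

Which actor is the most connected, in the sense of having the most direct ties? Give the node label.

Degrees — Alice:1, Bob:1, Carol:1, Chen:1, Hana:3, Iris:2, Jamal:12, Jon:1, Nate:3, Pablo:2, Udo:1, Ursula:2, Yara:2.
The maximum is 12, attained only by Jamal.

Jamal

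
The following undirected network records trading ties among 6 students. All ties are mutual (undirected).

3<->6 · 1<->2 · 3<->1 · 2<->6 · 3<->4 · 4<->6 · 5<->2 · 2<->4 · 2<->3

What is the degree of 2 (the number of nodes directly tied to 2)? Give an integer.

5

2 is directly tied to 1, 3, 4, 5, and 6. That is 5 neighbors, so the degree of 2 is 5.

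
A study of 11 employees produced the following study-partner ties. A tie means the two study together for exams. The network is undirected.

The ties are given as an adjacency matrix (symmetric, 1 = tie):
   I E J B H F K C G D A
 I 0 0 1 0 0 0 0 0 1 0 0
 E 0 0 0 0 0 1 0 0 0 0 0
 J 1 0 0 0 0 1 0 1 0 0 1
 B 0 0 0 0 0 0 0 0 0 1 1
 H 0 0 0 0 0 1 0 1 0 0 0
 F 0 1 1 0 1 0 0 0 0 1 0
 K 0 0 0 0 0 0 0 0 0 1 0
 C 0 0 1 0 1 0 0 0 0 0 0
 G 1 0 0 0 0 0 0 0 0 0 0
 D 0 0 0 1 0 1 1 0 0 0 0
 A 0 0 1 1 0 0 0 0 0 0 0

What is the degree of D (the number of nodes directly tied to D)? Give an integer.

3

D is directly tied to B, F, and K. That is 3 neighbors, so the degree of D is 3.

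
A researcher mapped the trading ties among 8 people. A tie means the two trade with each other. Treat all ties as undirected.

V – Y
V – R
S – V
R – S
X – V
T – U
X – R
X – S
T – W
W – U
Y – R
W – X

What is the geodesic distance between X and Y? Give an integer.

One shortest route is X – R – Y, which uses 2 edges, and X and Y are not directly tied, so nothing shorter exists. So d(X,Y) = 2.

2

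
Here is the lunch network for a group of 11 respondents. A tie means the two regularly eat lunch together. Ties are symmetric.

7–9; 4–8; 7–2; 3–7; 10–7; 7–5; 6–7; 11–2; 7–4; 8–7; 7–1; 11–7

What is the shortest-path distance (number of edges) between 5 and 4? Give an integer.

One shortest route is 5 – 7 – 4, which uses 2 edges, and 5 and 4 are not directly tied, so nothing shorter exists. So d(5,4) = 2.

2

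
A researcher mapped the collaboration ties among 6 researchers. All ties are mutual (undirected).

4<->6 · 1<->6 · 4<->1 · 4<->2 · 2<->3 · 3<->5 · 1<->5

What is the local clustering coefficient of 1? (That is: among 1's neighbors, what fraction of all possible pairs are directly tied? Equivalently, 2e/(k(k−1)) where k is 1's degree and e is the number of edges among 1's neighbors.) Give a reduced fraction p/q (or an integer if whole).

1/3

1's neighbors: 4, 5, and 6 (k = 3).
Possible neighbor pairs: C(3,2) = 3. Edges among them: 4–6 → e = 1.
Clustering(1) = 1/3.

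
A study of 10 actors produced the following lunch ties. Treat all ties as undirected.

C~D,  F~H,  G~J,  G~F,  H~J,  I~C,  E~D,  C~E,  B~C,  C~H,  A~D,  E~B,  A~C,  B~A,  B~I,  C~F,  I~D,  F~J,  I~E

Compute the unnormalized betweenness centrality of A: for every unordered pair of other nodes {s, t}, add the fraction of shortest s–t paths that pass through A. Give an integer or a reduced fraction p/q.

Pairs whose geodesics pass through A — D–B: 1/4.
All other pairs contribute 0.
Summing the contributions gives betweenness(A) = 1/4.

1/4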